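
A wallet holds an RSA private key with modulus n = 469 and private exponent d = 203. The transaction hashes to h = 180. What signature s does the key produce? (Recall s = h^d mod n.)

353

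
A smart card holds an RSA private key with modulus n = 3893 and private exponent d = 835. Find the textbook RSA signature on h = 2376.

Squares mod 3893: h^1≡2376, h^2≡526, h^4≡273, h^8≡562, h^16≡511, h^32≡290, h^64≡2347, h^128≡3707, h^256≡3452, h^512≡3724
835 = 512 + 256 + 64 + 2 + 1, so h^835 ≡ 3724·3452·2347·526·2376 ≡ 1840 (mod 3893)

1840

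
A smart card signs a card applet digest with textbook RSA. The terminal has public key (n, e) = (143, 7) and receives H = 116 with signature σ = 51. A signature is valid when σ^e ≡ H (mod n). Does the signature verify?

verifies

Squares mod 143: σ^1≡51, σ^2≡27, σ^4≡14
7 = 4 + 2 + 1, so σ^7 ≡ 14·27·51 ≡ 116 (mod 143)
σ^7 mod 143 = 116 matches H.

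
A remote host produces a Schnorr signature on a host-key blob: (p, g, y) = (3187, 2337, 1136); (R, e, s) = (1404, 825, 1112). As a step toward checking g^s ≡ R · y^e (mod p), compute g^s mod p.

1141

Squares mod 3187: 2337^1≡2337, 2337^2≡2238, 2337^4≡1867, 2337^8≡2298, 2337^16≡3132, 2337^32≡3025, 2337^64≡748, 2337^128≡1779, 2337^256≡150, 2337^512≡191, 2337^1024≡1424
1112 = 1024 + 64 + 16 + 8, so 2337^1112 ≡ 1424·748·3132·2298 ≡ 1141 (mod 3187)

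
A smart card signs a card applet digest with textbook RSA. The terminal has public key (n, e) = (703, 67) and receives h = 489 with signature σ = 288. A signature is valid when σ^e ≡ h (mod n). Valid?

yes

σ^2 ≡ 288^2 = 82944 ≡ 693
σ^4 ≡ 693^2 = 480249 ≡ 100
σ^8 ≡ 100^2 = 10000 ≡ 158
σ^16 ≡ 158^2 = 24964 ≡ 359
σ^32 ≡ 359^2 = 128881 ≡ 232
σ^64 ≡ 232^2 = 53824 ≡ 396
67 = 64 + 2 + 1, so σ^67 ≡ 396·693·288 ≡ 489 (mod 703)
489 = h, so the signature checks out.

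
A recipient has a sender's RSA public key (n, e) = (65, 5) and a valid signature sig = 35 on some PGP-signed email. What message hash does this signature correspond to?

55

sig^5 mod 65 = 55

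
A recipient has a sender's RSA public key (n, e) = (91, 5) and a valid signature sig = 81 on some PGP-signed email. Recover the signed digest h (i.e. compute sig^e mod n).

sig^2 ≡ 81^2 = 6561 ≡ 9
sig^4 ≡ 9^2 = 81
5 = 4 + 1, so sig^5 ≡ 81·81 ≡ 9 (mod 91)

9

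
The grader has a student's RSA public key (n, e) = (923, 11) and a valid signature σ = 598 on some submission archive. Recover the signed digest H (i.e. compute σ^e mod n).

884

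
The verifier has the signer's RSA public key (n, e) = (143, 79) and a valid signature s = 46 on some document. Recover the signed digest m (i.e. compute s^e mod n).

s^2 ≡ 46^2 = 2116 ≡ 114
s^4 ≡ 114^2 = 12996 ≡ 126
s^8 ≡ 126^2 = 15876 ≡ 3
s^16 ≡ 3^2 = 9
s^32 ≡ 9^2 = 81
s^64 ≡ 81^2 = 6561 ≡ 126
79 = 64 + 8 + 4 + 2 + 1, so s^79 ≡ 126·3·126·114·46 ≡ 6 (mod 143)

6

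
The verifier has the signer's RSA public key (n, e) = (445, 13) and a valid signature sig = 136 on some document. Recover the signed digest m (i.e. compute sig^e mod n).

366

sig^2 ≡ 136^2 = 18496 ≡ 251
sig^4 ≡ 251^2 = 63001 ≡ 256
sig^8 ≡ 256^2 = 65536 ≡ 121
13 = 8 + 4 + 1, so sig^13 ≡ 121·256·136 ≡ 366 (mod 445)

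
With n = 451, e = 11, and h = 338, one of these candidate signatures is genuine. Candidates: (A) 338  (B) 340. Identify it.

A

Candidate A: 338^2 = 114244 ≡ 141; 338^4 ≡ 141^2 = 19881 ≡ 37; 338^8 ≡ 37^2 = 1369 ≡ 16; 11 = 8 + 2 + 1, so 338^11 ≡ 16·141·338 ≡ 338 (mod 451)
  → matches h = 338
Candidate B: 340^2 = 115600 ≡ 144; 340^4 ≡ 144^2 = 20736 ≡ 441; 340^8 ≡ 441^2 = 194481 ≡ 100; 11 = 8 + 2 + 1, so 340^11 ≡ 100·144·340 ≡ 395 (mod 451)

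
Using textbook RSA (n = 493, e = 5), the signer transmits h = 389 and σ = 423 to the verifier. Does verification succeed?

fails

σ^5 mod 493 = 104
σ^5 mod 493 = 104, but h = 389.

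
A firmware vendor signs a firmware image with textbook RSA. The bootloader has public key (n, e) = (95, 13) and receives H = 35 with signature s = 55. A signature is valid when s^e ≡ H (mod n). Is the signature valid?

valid

s^2 ≡ 55^2 = 3025 ≡ 80
s^4 ≡ 80^2 = 6400 ≡ 35
s^8 ≡ 35^2 = 1225 ≡ 85
13 = 8 + 4 + 1, so s^13 ≡ 85·35·55 ≡ 35 (mod 95)
Since 35 equals the digest 35, verification succeeds.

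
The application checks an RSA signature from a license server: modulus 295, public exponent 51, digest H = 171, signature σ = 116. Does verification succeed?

passes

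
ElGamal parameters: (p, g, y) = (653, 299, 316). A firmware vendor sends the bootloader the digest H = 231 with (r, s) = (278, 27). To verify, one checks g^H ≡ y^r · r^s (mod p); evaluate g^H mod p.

299^231 mod 653 = 452

452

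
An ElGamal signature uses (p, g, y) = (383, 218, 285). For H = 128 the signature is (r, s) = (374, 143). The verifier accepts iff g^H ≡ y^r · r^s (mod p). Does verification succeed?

Left side g^H mod p:
218^2 = 47524 ≡ 32
218^4 ≡ 32^2 = 1024 ≡ 258
218^8 ≡ 258^2 = 66564 ≡ 305
218^16 ≡ 305^2 = 93025 ≡ 339
218^32 ≡ 339^2 = 114921 ≡ 21
218^64 ≡ 21^2 = 441 ≡ 58
218^128 ≡ 58^2 = 3364 ≡ 300
Right side y^r · r^s mod p:
285^2 = 81225 ≡ 29
285^4 ≡ 29^2 = 841 ≡ 75
285^8 ≡ 75^2 = 5625 ≡ 263
285^16 ≡ 263^2 = 69169 ≡ 229
285^32 ≡ 229^2 = 52441 ≡ 353
285^64 ≡ 353^2 = 124609 ≡ 134
285^128 ≡ 134^2 = 17956 ≡ 338
285^256 ≡ 338^2 = 114244 ≡ 110
374 = 256 + 64 + 32 + 16 + 4 + 2, so 285^374 ≡ 110·134·353·229·75·29 ≡ 150 (mod 383)
374^2 = 139876 ≡ 81
374^4 ≡ 81^2 = 6561 ≡ 50
374^8 ≡ 50^2 = 2500 ≡ 202
374^16 ≡ 202^2 = 40804 ≡ 206
374^32 ≡ 206^2 = 42436 ≡ 306
374^64 ≡ 306^2 = 93636 ≡ 184
374^128 ≡ 184^2 = 33856 ≡ 152
143 = 128 + 8 + 4 + 2 + 1, so 374^143 ≡ 152·202·50·81·374 ≡ 53 (mod 383)
150·53 = 7950 ≡ 290 (mod 383)
300 ≠ 290, so verification fails.

fails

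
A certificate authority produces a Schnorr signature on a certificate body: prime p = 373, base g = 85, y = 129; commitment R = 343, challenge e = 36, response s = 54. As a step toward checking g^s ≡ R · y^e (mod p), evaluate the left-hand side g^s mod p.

85^2 = 7225 ≡ 138
85^4 ≡ 138^2 = 19044 ≡ 21
85^8 ≡ 21^2 = 441 ≡ 68
85^16 ≡ 68^2 = 4624 ≡ 148
85^32 ≡ 148^2 = 21904 ≡ 270
54 = 32 + 16 + 4 + 2, so 85^54 ≡ 270·148·21·138 ≡ 262 (mod 373)

262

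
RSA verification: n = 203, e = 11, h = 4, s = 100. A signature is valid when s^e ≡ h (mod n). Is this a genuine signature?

s^2 ≡ 100^2 = 10000 ≡ 53
s^4 ≡ 53^2 = 2809 ≡ 170
s^8 ≡ 170^2 = 28900 ≡ 74
11 = 8 + 2 + 1, so s^11 ≡ 74·53·100 ≡ 4 (mod 203)
4 = h, so the signature checks out.

genuine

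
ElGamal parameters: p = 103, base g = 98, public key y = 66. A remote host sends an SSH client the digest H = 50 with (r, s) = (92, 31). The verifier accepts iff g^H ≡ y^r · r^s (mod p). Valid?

Left side g^H mod p:
98^2 = 9604 ≡ 25
98^4 ≡ 25^2 = 625 ≡ 7
98^8 ≡ 7^2 = 49
98^16 ≡ 49^2 = 2401 ≡ 32
98^32 ≡ 32^2 = 1024 ≡ 97
50 = 32 + 16 + 2, so 98^50 ≡ 97·32·25 ≡ 41 (mod 103)
Right side y^r · r^s mod p:
66^2 = 4356 ≡ 30
66^4 ≡ 30^2 = 900 ≡ 76
66^8 ≡ 76^2 = 5776 ≡ 8
66^16 ≡ 8^2 = 64
66^32 ≡ 64^2 = 4096 ≡ 79
66^64 ≡ 79^2 = 6241 ≡ 61
92 = 64 + 16 + 8 + 4, so 66^92 ≡ 61·64·8·76 ≡ 100 (mod 103)
92^2 = 8464 ≡ 18
92^4 ≡ 18^2 = 324 ≡ 15
92^8 ≡ 15^2 = 225 ≡ 19
92^16 ≡ 19^2 = 361 ≡ 52
31 = 16 + 8 + 4 + 2 + 1, so 92^31 ≡ 52·19·15·18·92 ≡ 7 (mod 103)
100·7 = 700 ≡ 82 (mod 103)
41 ≠ 82, so verification fails.

no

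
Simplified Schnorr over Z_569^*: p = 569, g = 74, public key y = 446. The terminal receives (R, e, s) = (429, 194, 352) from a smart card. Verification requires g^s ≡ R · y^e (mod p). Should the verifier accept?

accept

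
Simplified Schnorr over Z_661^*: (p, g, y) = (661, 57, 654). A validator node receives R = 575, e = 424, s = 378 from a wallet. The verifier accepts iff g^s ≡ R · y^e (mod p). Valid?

g^s mod p:
57^2 = 3249 ≡ 605
57^4 ≡ 605^2 = 366025 ≡ 492
57^8 ≡ 492^2 = 242064 ≡ 138
57^16 ≡ 138^2 = 19044 ≡ 536
57^32 ≡ 536^2 = 287296 ≡ 422
57^64 ≡ 422^2 = 178084 ≡ 275
57^128 ≡ 275^2 = 75625 ≡ 271
57^256 ≡ 271^2 = 73441 ≡ 70
378 = 256 + 64 + 32 + 16 + 8 + 2, so 57^378 ≡ 70·275·422·536·138·605 ≡ 531 (mod 661)
R · y^e mod p:
654^2 = 427716 ≡ 49
654^4 ≡ 49^2 = 2401 ≡ 418
654^8 ≡ 418^2 = 174724 ≡ 220
654^16 ≡ 220^2 = 48400 ≡ 147
654^32 ≡ 147^2 = 21609 ≡ 457
654^64 ≡ 457^2 = 208849 ≡ 634
654^128 ≡ 634^2 = 401956 ≡ 68
654^256 ≡ 68^2 = 4624 ≡ 658
424 = 256 + 128 + 32 + 8, so 654^424 ≡ 658·68·457·220 ≡ 9 (mod 661)
575·9 = 5175 ≡ 548 (mod 661)
531 ≠ 548; the check fails.

no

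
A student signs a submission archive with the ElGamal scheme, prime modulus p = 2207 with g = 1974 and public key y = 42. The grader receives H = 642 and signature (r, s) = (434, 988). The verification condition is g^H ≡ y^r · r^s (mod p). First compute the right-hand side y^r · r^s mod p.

Squares mod 2207: 42^1≡42, 42^2≡1764, 42^4≡2033, 42^8≡1585, 42^16≡659, 42^32≡1709, 42^64≡820, 42^128≡1472, 42^256≡1717
434 = 256 + 128 + 32 + 16 + 2, so 42^434 ≡ 1717·1472·1709·659·1764 ≡ 455 (mod 2207)
Squares mod 2207: 434^1≡434, 434^2≡761, 434^4≡887, 434^8≡1077, 434^16≡1254, 434^32≡1132, 434^64≡1364, 434^128≡2202, 434^256≡25, 434^512≡625
988 = 512 + 256 + 128 + 64 + 16 + 8 + 4, so 434^988 ≡ 625·25·2202·1364·1254·1077·887 ≡ 1639 (mod 2207)
y^r · r^s ≡ 455·1639 = 745745 ≡ 1986 (mod 2207)

1986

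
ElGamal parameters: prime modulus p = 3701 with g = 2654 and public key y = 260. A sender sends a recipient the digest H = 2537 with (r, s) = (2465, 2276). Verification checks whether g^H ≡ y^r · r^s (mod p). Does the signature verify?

verifies

Left side g^H mod p:
2654^2 = 7043716 ≡ 713
2654^4 ≡ 713^2 = 508369 ≡ 1332
2654^8 ≡ 1332^2 = 1774224 ≡ 1445
2654^16 ≡ 1445^2 = 2088025 ≡ 661
2654^32 ≡ 661^2 = 436921 ≡ 203
2654^64 ≡ 203^2 = 41209 ≡ 498
2654^128 ≡ 498^2 = 248004 ≡ 37
2654^256 ≡ 37^2 = 1369
2654^512 ≡ 1369^2 = 1874161 ≡ 1455
2654^1024 ≡ 1455^2 = 2117025 ≡ 53
2654^2048 ≡ 53^2 = 2809
2537 = 2048 + 256 + 128 + 64 + 32 + 8 + 1, so 2654^2537 ≡ 2809·1369·37·498·203·1445·2654 ≡ 2580 (mod 3701)
Right side y^r · r^s mod p:
260^2 = 67600 ≡ 982
260^4 ≡ 982^2 = 964324 ≡ 2064
260^8 ≡ 2064^2 = 4260096 ≡ 245
260^16 ≡ 245^2 = 60025 ≡ 809
260^32 ≡ 809^2 = 654481 ≡ 3105
260^64 ≡ 3105^2 = 9641025 ≡ 3621
260^128 ≡ 3621^2 = 13111641 ≡ 2699
260^256 ≡ 2699^2 = 7284601 ≡ 1033
260^512 ≡ 1033^2 = 1067089 ≡ 1201
260^1024 ≡ 1201^2 = 1442401 ≡ 2712
260^2048 ≡ 2712^2 = 7354944 ≡ 1057
2465 = 2048 + 256 + 128 + 32 + 1, so 260^2465 ≡ 1057·1033·2699·3105·260 ≡ 1419 (mod 3701)
2465^2 = 6076225 ≡ 2884
2465^4 ≡ 2884^2 = 8317456 ≡ 1309
2465^8 ≡ 1309^2 = 1713481 ≡ 3619
2465^16 ≡ 3619^2 = 13097161 ≡ 3023
2465^32 ≡ 3023^2 = 9138529 ≡ 760
2465^64 ≡ 760^2 = 577600 ≡ 244
2465^128 ≡ 244^2 = 59536 ≡ 320
2465^256 ≡ 320^2 = 102400 ≡ 2473
2465^512 ≡ 2473^2 = 6115729 ≡ 1677
2465^1024 ≡ 1677^2 = 2812329 ≡ 3270
2465^2048 ≡ 3270^2 = 10692900 ≡ 711
2276 = 2048 + 128 + 64 + 32 + 4, so 2465^2276 ≡ 711·320·244·760·1309 ≡ 2357 (mod 3701)
1419·2357 = 3344583 ≡ 2580 (mod 3701)
2580 ≡ 2580 (mod 3701), so the signature is genuine.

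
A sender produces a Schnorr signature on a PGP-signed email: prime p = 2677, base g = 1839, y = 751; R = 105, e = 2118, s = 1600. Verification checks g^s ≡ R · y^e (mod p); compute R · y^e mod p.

751^2 = 564001 ≡ 1831
751^4 ≡ 1831^2 = 3352561 ≡ 957
751^8 ≡ 957^2 = 915849 ≡ 315
751^16 ≡ 315^2 = 99225 ≡ 176
751^32 ≡ 176^2 = 30976 ≡ 1529
751^64 ≡ 1529^2 = 2337841 ≡ 820
751^128 ≡ 820^2 = 672400 ≡ 473
751^256 ≡ 473^2 = 223729 ≡ 1538
751^512 ≡ 1538^2 = 2365444 ≡ 1653
751^1024 ≡ 1653^2 = 2732409 ≡ 1869
751^2048 ≡ 1869^2 = 3493161 ≡ 2353
2118 = 2048 + 64 + 4 + 2, so 751^2118 ≡ 2353·820·957·1831 ≡ 1754 (mod 2677)
R · y^e ≡ 105·1754 = 184170 ≡ 2134 (mod 2677)

2134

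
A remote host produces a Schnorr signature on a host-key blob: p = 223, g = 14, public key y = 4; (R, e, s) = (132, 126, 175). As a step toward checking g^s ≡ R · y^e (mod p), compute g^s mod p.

14^2 = 196
14^4 ≡ 196^2 = 38416 ≡ 60
14^8 ≡ 60^2 = 3600 ≡ 32
14^16 ≡ 32^2 = 1024 ≡ 132
14^32 ≡ 132^2 = 17424 ≡ 30
14^64 ≡ 30^2 = 900 ≡ 8
14^128 ≡ 8^2 = 64
175 = 128 + 32 + 8 + 4 + 2 + 1, so 14^175 ≡ 64·30·32·60·196·14 ≡ 8 (mod 223)

8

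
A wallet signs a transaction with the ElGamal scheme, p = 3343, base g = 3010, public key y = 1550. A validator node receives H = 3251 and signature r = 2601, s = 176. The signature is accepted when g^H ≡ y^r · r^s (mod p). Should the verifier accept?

Left side g^H mod p:
3010^2 = 9060100 ≡ 570
3010^4 ≡ 570^2 = 324900 ≡ 629
3010^8 ≡ 629^2 = 395641 ≡ 1167
3010^16 ≡ 1167^2 = 1361889 ≡ 1288
3010^32 ≡ 1288^2 = 1658944 ≡ 816
3010^64 ≡ 816^2 = 665856 ≡ 599
3010^128 ≡ 599^2 = 358801 ≡ 1100
3010^256 ≡ 1100^2 = 1210000 ≡ 3177
3010^512 ≡ 3177^2 = 10093329 ≡ 812
3010^1024 ≡ 812^2 = 659344 ≡ 773
3010^2048 ≡ 773^2 = 597529 ≡ 2475
3251 = 2048 + 1024 + 128 + 32 + 16 + 2 + 1, so 3010^3251 ≡ 2475·773·1100·816·1288·570·3010 ≡ 2909 (mod 3343)
Right side y^r · r^s mod p:
1550^2 = 2402500 ≡ 2226
1550^4 ≡ 2226^2 = 4955076 ≡ 750
1550^8 ≡ 750^2 = 562500 ≡ 876
1550^16 ≡ 876^2 = 767376 ≡ 1829
1550^32 ≡ 1829^2 = 3345241 ≡ 2241
1550^64 ≡ 2241^2 = 5022081 ≡ 895
1550^128 ≡ 895^2 = 801025 ≡ 2048
1550^256 ≡ 2048^2 = 4194304 ≡ 2182
1550^512 ≡ 2182^2 = 4761124 ≡ 692
1550^1024 ≡ 692^2 = 478864 ≡ 815
1550^2048 ≡ 815^2 = 664225 ≡ 2311
2601 = 2048 + 512 + 32 + 8 + 1, so 1550^2601 ≡ 2311·692·2241·876·1550 ≡ 2780 (mod 3343)
2601^2 = 6765201 ≡ 2312
2601^4 ≡ 2312^2 = 5345344 ≡ 3230
2601^8 ≡ 3230^2 = 10432900 ≡ 2740
2601^16 ≡ 2740^2 = 7507600 ≡ 2565
2601^32 ≡ 2565^2 = 6579225 ≡ 201
2601^64 ≡ 201^2 = 40401 ≡ 285
2601^128 ≡ 285^2 = 81225 ≡ 993
176 = 128 + 32 + 16, so 2601^176 ≡ 993·201·2565 ≡ 2339 (mod 3343)
2780·2339 = 6502420 ≡ 285 (mod 3343)
2909 ≠ 285, so verification fails.

reject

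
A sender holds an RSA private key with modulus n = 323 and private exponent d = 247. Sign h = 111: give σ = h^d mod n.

138

h^247 mod 323 = 138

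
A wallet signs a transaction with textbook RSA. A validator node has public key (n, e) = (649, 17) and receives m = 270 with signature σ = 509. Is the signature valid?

σ^2 ≡ 509^2 = 259081 ≡ 130
σ^4 ≡ 130^2 = 16900 ≡ 26
σ^8 ≡ 26^2 = 676 ≡ 27
σ^16 ≡ 27^2 = 729 ≡ 80
17 = 16 + 1, so σ^17 ≡ 80·509 ≡ 482 (mod 649)
482 ≠ 270, so verification fails.

invalid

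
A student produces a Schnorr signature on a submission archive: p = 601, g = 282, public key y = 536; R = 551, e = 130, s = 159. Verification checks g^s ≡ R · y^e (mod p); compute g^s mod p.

Squares mod 601: 282^1≡282, 282^2≡192, 282^4≡203, 282^8≡341, 282^16≡288, 282^32≡6, 282^64≡36, 282^128≡94
159 = 128 + 16 + 8 + 4 + 2 + 1, so 282^159 ≡ 94·288·341·203·192·282 ≡ 2 (mod 601)

2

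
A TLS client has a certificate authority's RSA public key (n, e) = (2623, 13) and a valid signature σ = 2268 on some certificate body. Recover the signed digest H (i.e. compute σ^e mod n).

2146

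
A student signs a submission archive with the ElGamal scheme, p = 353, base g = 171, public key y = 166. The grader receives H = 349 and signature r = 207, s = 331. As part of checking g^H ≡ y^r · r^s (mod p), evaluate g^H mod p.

171^2 = 29241 ≡ 295
171^4 ≡ 295^2 = 87025 ≡ 187
171^8 ≡ 187^2 = 34969 ≡ 22
171^16 ≡ 22^2 = 484 ≡ 131
171^32 ≡ 131^2 = 17161 ≡ 217
171^64 ≡ 217^2 = 47089 ≡ 140
171^128 ≡ 140^2 = 19600 ≡ 185
171^256 ≡ 185^2 = 34225 ≡ 337
349 = 256 + 64 + 16 + 8 + 4 + 1, so 171^349 ≡ 337·140·131·22·187·171 ≡ 218 (mod 353)

218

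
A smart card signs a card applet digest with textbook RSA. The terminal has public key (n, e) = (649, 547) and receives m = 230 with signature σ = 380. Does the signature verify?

Squares mod 649: σ^1≡380, σ^2≡322, σ^4≡493, σ^8≡323, σ^16≡489, σ^32≡289, σ^64≡449, σ^128≡411, σ^256≡181, σ^512≡311
547 = 512 + 32 + 2 + 1, so σ^547 ≡ 311·289·322·380 ≡ 635 (mod 649)
635 ≠ 230, so verification fails.

does not verify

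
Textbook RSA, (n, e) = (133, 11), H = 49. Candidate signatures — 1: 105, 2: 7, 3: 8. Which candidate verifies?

Candidate 1: 105^11 mod 133 = 14
Candidate 2: 7^11 mod 133 = 49
  → matches H = 49
Candidate 3: 8^11 mod 133 = 50

2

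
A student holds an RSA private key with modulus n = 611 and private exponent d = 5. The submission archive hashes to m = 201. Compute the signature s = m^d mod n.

Squares mod 611: m^1≡201, m^2≡75, m^4≡126
5 = 4 + 1, so m^5 ≡ 126·201 ≡ 275 (mod 611)

275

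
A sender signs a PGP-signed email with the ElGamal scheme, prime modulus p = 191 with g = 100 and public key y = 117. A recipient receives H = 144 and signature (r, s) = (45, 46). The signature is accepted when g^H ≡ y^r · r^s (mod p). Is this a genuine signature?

Left side g^H mod p:
100^2 = 10000 ≡ 68
100^4 ≡ 68^2 = 4624 ≡ 40
100^8 ≡ 40^2 = 1600 ≡ 72
100^16 ≡ 72^2 = 5184 ≡ 27
100^32 ≡ 27^2 = 729 ≡ 156
100^64 ≡ 156^2 = 24336 ≡ 79
100^128 ≡ 79^2 = 6241 ≡ 129
144 = 128 + 16, so 100^144 ≡ 129·27 ≡ 45 (mod 191)
Right side y^r · r^s mod p:
117^2 = 13689 ≡ 128
117^4 ≡ 128^2 = 16384 ≡ 149
117^8 ≡ 149^2 = 22201 ≡ 45
117^16 ≡ 45^2 = 2025 ≡ 115
117^32 ≡ 115^2 = 13225 ≡ 46
45 = 32 + 8 + 4 + 1, so 117^45 ≡ 46·45·149·117 ≡ 107 (mod 191)
45^2 = 2025 ≡ 115
45^4 ≡ 115^2 = 13225 ≡ 46
45^8 ≡ 46^2 = 2116 ≡ 15
45^16 ≡ 15^2 = 225 ≡ 34
45^32 ≡ 34^2 = 1156 ≡ 10
46 = 32 + 8 + 4 + 2, so 45^46 ≡ 10·15·46·115 ≡ 86 (mod 191)
107·86 = 9202 ≡ 34 (mod 191)
45 ≠ 34, so verification fails.

forged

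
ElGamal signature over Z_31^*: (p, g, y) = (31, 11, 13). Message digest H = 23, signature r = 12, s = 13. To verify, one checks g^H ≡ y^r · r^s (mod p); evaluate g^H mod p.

11^2 = 121 ≡ 28
11^4 ≡ 28^2 = 784 ≡ 9
11^8 ≡ 9^2 = 81 ≡ 19
11^16 ≡ 19^2 = 361 ≡ 20
23 = 16 + 4 + 2 + 1, so 11^23 ≡ 20·9·28·11 ≡ 12 (mod 31)

12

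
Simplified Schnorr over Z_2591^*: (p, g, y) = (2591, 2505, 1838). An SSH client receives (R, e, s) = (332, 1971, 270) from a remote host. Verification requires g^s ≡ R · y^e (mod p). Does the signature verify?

verifies

g^s mod p:
2505^2 = 6275025 ≡ 2214
2505^4 ≡ 2214^2 = 4901796 ≡ 2215
2505^8 ≡ 2215^2 = 4906225 ≡ 1462
2505^16 ≡ 1462^2 = 2137444 ≡ 2460
2505^32 ≡ 2460^2 = 6051600 ≡ 1615
2505^64 ≡ 1615^2 = 2608225 ≡ 1679
2505^128 ≡ 1679^2 = 2819041 ≡ 33
2505^256 ≡ 33^2 = 1089
270 = 256 + 8 + 4 + 2, so 2505^270 ≡ 1089·1462·2215·2214 ≡ 1210 (mod 2591)
R · y^e mod p:
1838^2 = 3378244 ≡ 2171
1838^4 ≡ 2171^2 = 4713241 ≡ 212
1838^8 ≡ 212^2 = 44944 ≡ 897
1838^16 ≡ 897^2 = 804609 ≡ 1399
1838^32 ≡ 1399^2 = 1957201 ≡ 996
1838^64 ≡ 996^2 = 992016 ≡ 2254
1838^128 ≡ 2254^2 = 5080516 ≡ 2156
1838^256 ≡ 2156^2 = 4648336 ≡ 82
1838^512 ≡ 82^2 = 6724 ≡ 1542
1838^1024 ≡ 1542^2 = 2377764 ≡ 1817
1971 = 1024 + 512 + 256 + 128 + 32 + 16 + 2 + 1, so 1838^1971 ≡ 1817·1542·82·2156·996·1399·2171·1838 ≡ 2142 (mod 2591)
332·2142 = 711144 ≡ 1210 (mod 2591)
1210 ≡ 1210 (mod 2591); signature holds.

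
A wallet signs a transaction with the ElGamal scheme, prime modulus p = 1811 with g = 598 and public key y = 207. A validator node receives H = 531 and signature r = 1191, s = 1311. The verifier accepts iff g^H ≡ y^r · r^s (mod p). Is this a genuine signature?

genuine

Left side g^H mod p:
598^2 = 357604 ≡ 837
598^4 ≡ 837^2 = 700569 ≡ 1523
598^8 ≡ 1523^2 = 2319529 ≡ 1449
598^16 ≡ 1449^2 = 2099601 ≡ 652
598^32 ≡ 652^2 = 425104 ≡ 1330
598^64 ≡ 1330^2 = 1768900 ≡ 1364
598^128 ≡ 1364^2 = 1860496 ≡ 599
598^256 ≡ 599^2 = 358801 ≡ 223
598^512 ≡ 223^2 = 49729 ≡ 832
531 = 512 + 16 + 2 + 1, so 598^531 ≡ 832·652·837·598 ≡ 869 (mod 1811)
Right side y^r · r^s mod p:
207^2 = 42849 ≡ 1196
207^4 ≡ 1196^2 = 1430416 ≡ 1537
207^8 ≡ 1537^2 = 2362369 ≡ 825
207^16 ≡ 825^2 = 680625 ≡ 1500
207^32 ≡ 1500^2 = 2250000 ≡ 738
207^64 ≡ 738^2 = 544644 ≡ 1344
207^128 ≡ 1344^2 = 1806336 ≡ 769
207^256 ≡ 769^2 = 591361 ≡ 975
207^512 ≡ 975^2 = 950625 ≡ 1661
207^1024 ≡ 1661^2 = 2758921 ≡ 768
1191 = 1024 + 128 + 32 + 4 + 2 + 1, so 207^1191 ≡ 768·769·738·1537·1196·207 ≡ 641 (mod 1811)
1191^2 = 1418481 ≡ 468
1191^4 ≡ 468^2 = 219024 ≡ 1704
1191^8 ≡ 1704^2 = 2903616 ≡ 583
1191^16 ≡ 583^2 = 339889 ≡ 1232
1191^32 ≡ 1232^2 = 1517824 ≡ 206
1191^64 ≡ 206^2 = 42436 ≡ 783
1191^128 ≡ 783^2 = 613089 ≡ 971
1191^256 ≡ 971^2 = 942841 ≡ 1121
1191^512 ≡ 1121^2 = 1256641 ≡ 1618
1191^1024 ≡ 1618^2 = 2617924 ≡ 1029
1311 = 1024 + 256 + 16 + 8 + 4 + 2 + 1, so 1191^1311 ≡ 1029·1121·1232·583·1704·468·1191 ≡ 1236 (mod 1811)
641·1236 = 792276 ≡ 869 (mod 1811)
869 ≡ 869 (mod 1811), so the signature is genuine.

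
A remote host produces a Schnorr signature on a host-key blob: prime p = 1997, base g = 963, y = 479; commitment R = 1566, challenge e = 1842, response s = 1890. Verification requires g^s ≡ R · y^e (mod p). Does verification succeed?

fails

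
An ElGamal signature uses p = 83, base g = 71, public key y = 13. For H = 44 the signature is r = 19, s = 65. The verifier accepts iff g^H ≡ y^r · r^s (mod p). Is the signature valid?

invalid

Left side g^H mod p:
Squares mod 83: 71^1≡71, 71^2≡61, 71^4≡69, 71^8≡30, 71^16≡70, 71^32≡3
44 = 32 + 8 + 4, so 71^44 ≡ 3·30·69 ≡ 68 (mod 83)
Right side y^r · r^s mod p:
Squares mod 83: 13^1≡13, 13^2≡3, 13^4≡9, 13^8≡81, 13^16≡4
19 = 16 + 2 + 1, so 13^19 ≡ 4·3·13 ≡ 73 (mod 83)
Squares mod 83: 19^1≡19, 19^2≡29, 19^4≡11, 19^8≡38, 19^16≡33, 19^32≡10, 19^64≡17
65 = 64 + 1, so 19^65 ≡ 17·19 ≡ 74 (mod 83)
73·74 = 5402 ≡ 7 (mod 83)
68 ≠ 7, so verification fails.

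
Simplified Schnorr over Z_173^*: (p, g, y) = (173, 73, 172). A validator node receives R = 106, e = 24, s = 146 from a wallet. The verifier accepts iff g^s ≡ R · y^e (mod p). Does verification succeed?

passes

g^s mod p:
73^146 mod 173 = 106
R · y^e mod p:
172^24 mod 173 = 1
106·1 = 106 ≡ 106 (mod 173)
106 ≡ 106 (mod 173); signature holds.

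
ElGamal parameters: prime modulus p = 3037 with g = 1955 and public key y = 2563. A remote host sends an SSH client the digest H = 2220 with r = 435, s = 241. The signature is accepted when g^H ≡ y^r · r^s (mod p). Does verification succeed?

fails

Left side g^H mod p:
Squares mod 3037: 1955^1≡1955, 1955^2≡1479, 1955^4≡801, 1955^8≡794, 1955^16≡1777, 1955^32≡2286, 1955^64≡2156, 1955^128≡1726, 1955^256≡2816, 1955^512≡249, 1955^1024≡1261, 1955^2048≡1770
2220 = 2048 + 128 + 32 + 8 + 4, so 1955^2220 ≡ 1770·1726·2286·794·801 ≡ 1666 (mod 3037)
Right side y^r · r^s mod p:
Squares mod 3037: 2563^1≡2563, 2563^2≡2975, 2563^4≡807, 2563^8≡1331, 2563^16≡990, 2563^32≡2186, 2563^64≡1395, 2563^128≡2345, 2563^256≡2055
435 = 256 + 128 + 32 + 16 + 2 + 1, so 2563^435 ≡ 2055·2345·2186·990·2975·2563 ≡ 2711 (mod 3037)
Squares mod 3037: 435^1≡435, 435^2≡931, 435^4≡1216, 435^8≡2674, 435^16≡1178, 435^32≡2812, 435^64≡2033, 435^128≡2769
241 = 128 + 64 + 32 + 16 + 1, so 435^241 ≡ 2769·2033·2812·1178·435 ≡ 2938 (mod 3037)
2711·2938 = 7964918 ≡ 1904 (mod 3037)
1666 ≠ 1904, so verification fails.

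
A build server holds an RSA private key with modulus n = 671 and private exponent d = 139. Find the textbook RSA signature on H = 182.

365

H^2 ≡ 182^2 = 33124 ≡ 245
H^4 ≡ 245^2 = 60025 ≡ 306
H^8 ≡ 306^2 = 93636 ≡ 367
H^16 ≡ 367^2 = 134689 ≡ 489
H^32 ≡ 489^2 = 239121 ≡ 245
H^64 ≡ 245^2 = 60025 ≡ 306
H^128 ≡ 306^2 = 93636 ≡ 367
139 = 128 + 8 + 2 + 1, so H^139 ≡ 367·367·245·182 ≡ 365 (mod 671)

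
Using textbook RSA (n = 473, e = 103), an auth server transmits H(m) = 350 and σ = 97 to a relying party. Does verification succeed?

fails

σ^2 ≡ 97^2 = 9409 ≡ 422
σ^4 ≡ 422^2 = 178084 ≡ 236
σ^8 ≡ 236^2 = 55696 ≡ 355
σ^16 ≡ 355^2 = 126025 ≡ 207
σ^32 ≡ 207^2 = 42849 ≡ 279
σ^64 ≡ 279^2 = 77841 ≡ 269
103 = 64 + 32 + 4 + 2 + 1, so σ^103 ≡ 269·279·236·422·97 ≡ 102 (mod 473)
102 ≠ 350, so verification fails.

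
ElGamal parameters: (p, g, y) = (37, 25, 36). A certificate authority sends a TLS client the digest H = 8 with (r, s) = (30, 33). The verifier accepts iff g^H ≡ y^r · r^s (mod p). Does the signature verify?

Left side g^H mod p:
25^2 = 625 ≡ 33
25^4 ≡ 33^2 = 1089 ≡ 16
25^8 ≡ 16^2 = 256 ≡ 34
Right side y^r · r^s mod p:
36^2 = 1296 ≡ 1
36^4 ≡ 1^2 = 1
36^8 ≡ 1^2 = 1
36^16 ≡ 1^2 = 1
30 = 16 + 8 + 4 + 2, so 36^30 ≡ 1·1·1·1 ≡ 1 (mod 37)
30^2 = 900 ≡ 12
30^4 ≡ 12^2 = 144 ≡ 33
30^8 ≡ 33^2 = 1089 ≡ 16
30^16 ≡ 16^2 = 256 ≡ 34
30^32 ≡ 34^2 = 1156 ≡ 9
33 = 32 + 1, so 30^33 ≡ 9·30 ≡ 11 (mod 37)
1·11 = 11 ≡ 11 (mod 37)
34 ≠ 11, so verification fails.

does not verify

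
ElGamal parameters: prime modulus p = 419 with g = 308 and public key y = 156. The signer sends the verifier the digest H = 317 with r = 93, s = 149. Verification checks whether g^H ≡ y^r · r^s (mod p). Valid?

Left side g^H mod p:
Squares mod 419: 308^1≡308, 308^2≡170, 308^4≡408, 308^8≡121, 308^16≡395, 308^32≡157, 308^64≡347, 308^128≡156, 308^256≡34
317 = 256 + 32 + 16 + 8 + 4 + 1, so 308^317 ≡ 34·157·395·121·408·308 ≡ 247 (mod 419)
Right side y^r · r^s mod p:
Squares mod 419: 156^1≡156, 156^2≡34, 156^4≡318, 156^8≡145, 156^16≡75, 156^32≡178, 156^64≡259
93 = 64 + 16 + 8 + 4 + 1, so 156^93 ≡ 259·75·145·318·156 ≡ 164 (mod 419)
Squares mod 419: 93^1≡93, 93^2≡269, 93^4≡293, 93^8≡373, 93^16≡21, 93^32≡22, 93^64≡65, 93^128≡35
149 = 128 + 16 + 4 + 1, so 93^149 ≡ 35·21·293·93 ≡ 234 (mod 419)
164·234 = 38376 ≡ 247 (mod 419)
247 ≡ 247 (mod 419), so the signature is genuine.

yes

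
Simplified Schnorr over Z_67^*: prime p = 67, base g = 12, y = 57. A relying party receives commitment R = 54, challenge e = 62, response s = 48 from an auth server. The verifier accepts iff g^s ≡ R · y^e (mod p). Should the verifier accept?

g^s mod p:
Squares mod 67: 12^1≡12, 12^2≡10, 12^4≡33, 12^8≡17, 12^16≡21, 12^32≡39
48 = 32 + 16, so 12^48 ≡ 39·21 ≡ 15 (mod 67)
R · y^e mod p:
Squares mod 67: 57^1≡57, 57^2≡33, 57^4≡17, 57^8≡21, 57^16≡39, 57^32≡47
62 = 32 + 16 + 8 + 4 + 2, so 57^62 ≡ 47·39·21·17·33 ≡ 4 (mod 67)
54·4 = 216 ≡ 15 (mod 67)
15 ≡ 15 (mod 67); signature holds.

accept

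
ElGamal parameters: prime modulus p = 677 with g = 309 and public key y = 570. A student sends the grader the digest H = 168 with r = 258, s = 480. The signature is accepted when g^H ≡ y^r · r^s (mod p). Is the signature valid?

invalid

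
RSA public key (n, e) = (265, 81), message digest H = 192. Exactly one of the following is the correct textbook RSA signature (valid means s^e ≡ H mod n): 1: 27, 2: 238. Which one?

Candidate 1: 27^2 = 729 ≡ 199; 27^4 ≡ 199^2 = 39601 ≡ 116; 27^8 ≡ 116^2 = 13456 ≡ 206; 27^16 ≡ 206^2 = 42436 ≡ 36; 27^32 ≡ 36^2 = 1296 ≡ 236; 27^64 ≡ 236^2 = 55696 ≡ 46; 81 = 64 + 16 + 1, so 27^81 ≡ 46·36·27 ≡ 192 (mod 265)
  → matches H = 192
Candidate 2: 238^2 = 56644 ≡ 199; 238^4 ≡ 199^2 = 39601 ≡ 116; 238^8 ≡ 116^2 = 13456 ≡ 206; 238^16 ≡ 206^2 = 42436 ≡ 36; 238^32 ≡ 36^2 = 1296 ≡ 236; 238^64 ≡ 236^2 = 55696 ≡ 46; 81 = 64 + 16 + 1, so 238^81 ≡ 46·36·238 ≡ 73 (mod 265)

1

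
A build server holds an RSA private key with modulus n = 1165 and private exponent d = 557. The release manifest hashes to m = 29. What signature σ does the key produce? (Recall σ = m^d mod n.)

m^2 ≡ 29^2 = 841
m^4 ≡ 841^2 = 707281 ≡ 126
m^8 ≡ 126^2 = 15876 ≡ 731
m^16 ≡ 731^2 = 534361 ≡ 791
m^32 ≡ 791^2 = 625681 ≡ 76
m^64 ≡ 76^2 = 5776 ≡ 1116
m^128 ≡ 1116^2 = 1245456 ≡ 71
m^256 ≡ 71^2 = 5041 ≡ 381
m^512 ≡ 381^2 = 145161 ≡ 701
557 = 512 + 32 + 8 + 4 + 1, so m^557 ≡ 701·76·731·126·29 ≡ 49 (mod 1165)

49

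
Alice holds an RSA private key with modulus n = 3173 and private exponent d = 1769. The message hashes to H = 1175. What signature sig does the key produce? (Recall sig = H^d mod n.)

2151

H^2 ≡ 1175^2 = 1380625 ≡ 370
H^4 ≡ 370^2 = 136900 ≡ 461
H^8 ≡ 461^2 = 212521 ≡ 3103
H^16 ≡ 3103^2 = 9628609 ≡ 1727
H^32 ≡ 1727^2 = 2982529 ≡ 3082
H^64 ≡ 3082^2 = 9498724 ≡ 1935
H^128 ≡ 1935^2 = 3744225 ≡ 85
H^256 ≡ 85^2 = 7225 ≡ 879
H^512 ≡ 879^2 = 772641 ≡ 1602
H^1024 ≡ 1602^2 = 2566404 ≡ 2620
1769 = 1024 + 512 + 128 + 64 + 32 + 8 + 1, so H^1769 ≡ 2620·1602·85·1935·3082·3103·1175 ≡ 2151 (mod 3173)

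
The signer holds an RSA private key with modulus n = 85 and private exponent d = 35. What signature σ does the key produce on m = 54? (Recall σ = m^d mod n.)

m^2 ≡ 54^2 = 2916 ≡ 26
m^4 ≡ 26^2 = 676 ≡ 81
m^8 ≡ 81^2 = 6561 ≡ 16
m^16 ≡ 16^2 = 256 ≡ 1
m^32 ≡ 1^2 = 1
35 = 32 + 2 + 1, so m^35 ≡ 1·26·54 ≡ 44 (mod 85)

44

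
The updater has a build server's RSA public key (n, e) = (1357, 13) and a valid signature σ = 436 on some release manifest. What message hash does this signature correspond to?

528

σ^2 ≡ 436^2 = 190096 ≡ 116
σ^4 ≡ 116^2 = 13456 ≡ 1243
σ^8 ≡ 1243^2 = 1545049 ≡ 783
13 = 8 + 4 + 1, so σ^13 ≡ 783·1243·436 ≡ 528 (mod 1357)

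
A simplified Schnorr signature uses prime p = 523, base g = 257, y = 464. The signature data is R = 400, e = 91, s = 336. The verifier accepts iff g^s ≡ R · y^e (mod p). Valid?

g^s mod p:
Squares mod 523: 257^1≡257, 257^2≡151, 257^4≡312, 257^8≡66, 257^16≡172, 257^32≡296, 257^64≡275, 257^128≡313, 257^256≡168
336 = 256 + 64 + 16, so 257^336 ≡ 168·275·172 ≡ 461 (mod 523)
R · y^e mod p:
Squares mod 523: 464^1≡464, 464^2≡343, 464^4≡497, 464^8≡153, 464^16≡397, 464^32≡186, 464^64≡78
91 = 64 + 16 + 8 + 2 + 1, so 464^91 ≡ 78·397·153·343·464 ≡ 497 (mod 523)
400·497 = 198800 ≡ 60 (mod 523)
461 ≠ 60; the check fails.

no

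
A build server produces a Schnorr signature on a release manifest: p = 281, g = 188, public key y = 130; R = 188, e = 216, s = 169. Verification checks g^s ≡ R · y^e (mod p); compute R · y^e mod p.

Squares mod 281: 130^1≡130, 130^2≡40, 130^4≡195, 130^8≡90, 130^16≡232, 130^32≡153, 130^64≡86, 130^128≡90
216 = 128 + 64 + 16 + 8, so 130^216 ≡ 90·86·232·90 ≡ 232 (mod 281)
R · y^e ≡ 188·232 = 43616 ≡ 61 (mod 281)

61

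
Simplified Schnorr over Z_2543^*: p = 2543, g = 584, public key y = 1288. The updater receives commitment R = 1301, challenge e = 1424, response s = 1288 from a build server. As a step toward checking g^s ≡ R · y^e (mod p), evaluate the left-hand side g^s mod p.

1392

Squares mod 2543: 584^1≡584, 584^2≡294, 584^4≡2517, 584^8≡676, 584^16≡1779, 584^32≡1349, 584^64≡1556, 584^128≡200, 584^256≡1855, 584^512≡346, 584^1024≡195
1288 = 1024 + 256 + 8, so 584^1288 ≡ 195·1855·676 ≡ 1392 (mod 2543)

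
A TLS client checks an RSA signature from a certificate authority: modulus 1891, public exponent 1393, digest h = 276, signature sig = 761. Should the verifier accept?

reject

sig^2 ≡ 761^2 = 579121 ≡ 475
sig^4 ≡ 475^2 = 225625 ≡ 596
sig^8 ≡ 596^2 = 355216 ≡ 1599
sig^16 ≡ 1599^2 = 2556801 ≡ 169
sig^32 ≡ 169^2 = 28561 ≡ 196
sig^64 ≡ 196^2 = 38416 ≡ 596
sig^128 ≡ 596^2 = 355216 ≡ 1599
sig^256 ≡ 1599^2 = 2556801 ≡ 169
sig^512 ≡ 169^2 = 28561 ≡ 196
sig^1024 ≡ 196^2 = 38416 ≡ 596
1393 = 1024 + 256 + 64 + 32 + 16 + 1, so sig^1393 ≡ 596·169·596·196·169·761 ≡ 1615 (mod 1891)
1615 ≠ 276, so verification fails.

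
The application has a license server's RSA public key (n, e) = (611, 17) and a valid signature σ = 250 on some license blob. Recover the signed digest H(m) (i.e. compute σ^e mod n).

σ^2 ≡ 250^2 = 62500 ≡ 178
σ^4 ≡ 178^2 = 31684 ≡ 523
σ^8 ≡ 523^2 = 273529 ≡ 412
σ^16 ≡ 412^2 = 169744 ≡ 497
17 = 16 + 1, so σ^17 ≡ 497·250 ≡ 217 (mod 611)

217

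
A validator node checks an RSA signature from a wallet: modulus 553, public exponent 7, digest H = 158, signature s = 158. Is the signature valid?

valid

Squares mod 553: s^1≡158, s^2≡79, s^4≡158
7 = 4 + 2 + 1, so s^7 ≡ 158·79·158 ≡ 158 (mod 553)
158 = H, so the signature checks out.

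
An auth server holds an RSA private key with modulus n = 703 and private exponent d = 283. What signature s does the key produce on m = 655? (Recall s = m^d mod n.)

63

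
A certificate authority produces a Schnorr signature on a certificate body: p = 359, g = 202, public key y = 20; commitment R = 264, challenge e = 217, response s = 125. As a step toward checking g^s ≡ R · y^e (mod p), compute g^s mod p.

182

202^2 = 40804 ≡ 237
202^4 ≡ 237^2 = 56169 ≡ 165
202^8 ≡ 165^2 = 27225 ≡ 300
202^16 ≡ 300^2 = 90000 ≡ 250
202^32 ≡ 250^2 = 62500 ≡ 34
202^64 ≡ 34^2 = 1156 ≡ 79
125 = 64 + 32 + 16 + 8 + 4 + 1, so 202^125 ≡ 79·34·250·300·165·202 ≡ 182 (mod 359)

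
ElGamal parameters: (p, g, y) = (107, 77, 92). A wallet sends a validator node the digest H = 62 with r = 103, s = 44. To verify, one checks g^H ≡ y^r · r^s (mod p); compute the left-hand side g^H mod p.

Squares mod 107: 77^1≡77, 77^2≡44, 77^4≡10, 77^8≡100, 77^16≡49, 77^32≡47
62 = 32 + 16 + 8 + 4 + 2, so 77^62 ≡ 47·49·100·10·44 ≡ 4 (mod 107)

4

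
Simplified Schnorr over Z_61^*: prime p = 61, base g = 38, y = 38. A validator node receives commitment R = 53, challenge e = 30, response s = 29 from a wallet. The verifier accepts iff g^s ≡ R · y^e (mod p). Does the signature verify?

g^s mod p:
38^2 = 1444 ≡ 41
38^4 ≡ 41^2 = 1681 ≡ 34
38^8 ≡ 34^2 = 1156 ≡ 58
38^16 ≡ 58^2 = 3364 ≡ 9
29 = 16 + 8 + 4 + 1, so 38^29 ≡ 9·58·34·38 ≡ 8 (mod 61)
R · y^e mod p:
38^2 = 1444 ≡ 41
38^4 ≡ 41^2 = 1681 ≡ 34
38^8 ≡ 34^2 = 1156 ≡ 58
38^16 ≡ 58^2 = 3364 ≡ 9
30 = 16 + 8 + 4 + 2, so 38^30 ≡ 9·58·34·41 ≡ 60 (mod 61)
53·60 = 3180 ≡ 8 (mod 61)
8 ≡ 8 (mod 61); signature holds.

verifies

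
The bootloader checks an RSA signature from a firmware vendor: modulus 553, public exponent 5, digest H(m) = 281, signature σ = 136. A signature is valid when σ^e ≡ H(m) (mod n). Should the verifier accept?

σ^5 mod 553 = 12
12 ≠ 281, so verification fails.

reject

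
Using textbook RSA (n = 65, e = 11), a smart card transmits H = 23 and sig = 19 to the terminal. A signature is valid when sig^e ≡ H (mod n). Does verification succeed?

fails

sig^2 ≡ 19^2 = 361 ≡ 36
sig^4 ≡ 36^2 = 1296 ≡ 61
sig^8 ≡ 61^2 = 3721 ≡ 16
11 = 8 + 2 + 1, so sig^11 ≡ 16·36·19 ≡ 24 (mod 65)
sig^11 mod 65 = 24, but H = 23.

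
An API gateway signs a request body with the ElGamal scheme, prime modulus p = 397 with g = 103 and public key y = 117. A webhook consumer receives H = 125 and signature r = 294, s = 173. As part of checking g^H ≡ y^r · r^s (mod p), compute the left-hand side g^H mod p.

Squares mod 397: 103^1≡103, 103^2≡287, 103^4≡190, 103^8≡370, 103^16≡332, 103^32≡255, 103^64≡314
125 = 64 + 32 + 16 + 8 + 4 + 1, so 103^125 ≡ 314·255·332·370·190·103 ≡ 55 (mod 397)

55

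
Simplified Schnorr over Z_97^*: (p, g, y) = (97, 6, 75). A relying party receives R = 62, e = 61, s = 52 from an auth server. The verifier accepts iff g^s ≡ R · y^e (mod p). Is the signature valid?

invalid

g^s mod p:
6^2 = 36
6^4 ≡ 36^2 = 1296 ≡ 35
6^8 ≡ 35^2 = 1225 ≡ 61
6^16 ≡ 61^2 = 3721 ≡ 35
6^32 ≡ 35^2 = 1225 ≡ 61
52 = 32 + 16 + 4, so 6^52 ≡ 61·35·35 ≡ 35 (mod 97)
R · y^e mod p:
75^2 = 5625 ≡ 96
75^4 ≡ 96^2 = 9216 ≡ 1
75^8 ≡ 1^2 = 1
75^16 ≡ 1^2 = 1
75^32 ≡ 1^2 = 1
61 = 32 + 16 + 8 + 4 + 1, so 75^61 ≡ 1·1·1·1·75 ≡ 75 (mod 97)
62·75 = 4650 ≡ 91 (mod 97)
35 ≠ 91; the check fails.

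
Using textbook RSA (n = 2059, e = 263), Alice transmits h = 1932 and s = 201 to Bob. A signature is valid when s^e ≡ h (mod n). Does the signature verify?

Squares mod 2059: s^1≡201, s^2≡1280, s^4≡1495, s^8≡1010, s^16≡895, s^32≡74, s^64≡1358, s^128≡1359, s^256≡2017
263 = 256 + 4 + 2 + 1, so s^263 ≡ 2017·1495·1280·201 ≡ 127 (mod 2059)
The recovered value 127 does not match the digest 1932.

does not verify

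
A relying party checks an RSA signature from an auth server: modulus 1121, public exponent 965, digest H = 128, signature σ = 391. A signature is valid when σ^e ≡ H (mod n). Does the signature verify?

does not verify

σ^965 mod 1121 = 976
σ^965 mod 1121 = 976, but H = 128.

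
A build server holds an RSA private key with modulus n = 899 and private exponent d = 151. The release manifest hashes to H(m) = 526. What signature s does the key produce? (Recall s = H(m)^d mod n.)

Squares mod 899: (H(m))^1≡526, (H(m))^2≡683, (H(m))^4≡807, (H(m))^8≡373, (H(m))^16≡683, (H(m))^32≡807, (H(m))^64≡373, (H(m))^128≡683
151 = 128 + 16 + 4 + 2 + 1, so (H(m))^151 ≡ 683·683·807·683·526 ≡ 92 (mod 899)

92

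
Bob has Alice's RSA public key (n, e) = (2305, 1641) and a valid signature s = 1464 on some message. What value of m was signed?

1649

s^2 ≡ 1464^2 = 2143296 ≡ 1951
s^4 ≡ 1951^2 = 3806401 ≡ 846
s^8 ≡ 846^2 = 715716 ≡ 1166
s^16 ≡ 1166^2 = 1359556 ≡ 1911
s^32 ≡ 1911^2 = 3651921 ≡ 801
s^64 ≡ 801^2 = 641601 ≡ 811
s^128 ≡ 811^2 = 657721 ≡ 796
s^256 ≡ 796^2 = 633616 ≡ 2046
s^512 ≡ 2046^2 = 4186116 ≡ 236
s^1024 ≡ 236^2 = 55696 ≡ 376
1641 = 1024 + 512 + 64 + 32 + 8 + 1, so s^1641 ≡ 376·236·811·801·1166·1464 ≡ 1649 (mod 2305)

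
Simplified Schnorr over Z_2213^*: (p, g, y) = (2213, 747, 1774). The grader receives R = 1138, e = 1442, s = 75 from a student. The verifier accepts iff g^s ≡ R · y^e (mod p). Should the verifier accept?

g^s mod p:
Squares mod 2213: 747^1≡747, 747^2≡333, 747^4≡239, 747^8≡1796, 747^16≡1275, 747^32≡1283, 747^64≡1830
75 = 64 + 8 + 2 + 1, so 747^75 ≡ 1830·1796·333·747 ≡ 1462 (mod 2213)
R · y^e mod p:
Squares mod 2213: 1774^1≡1774, 1774^2≡190, 1774^4≡692, 1774^8≡856, 1774^16≡233, 1774^32≡1177, 1774^64≡2204, 1774^128≡81, 1774^256≡2135, 1774^512≡1658, 1774^1024≡418
1442 = 1024 + 256 + 128 + 32 + 2, so 1774^1442 ≡ 418·2135·81·1177·190 ≡ 2017 (mod 2213)
1138·2017 = 2295346 ≡ 465 (mod 2213)
1462 ≠ 465; the check fails.

reject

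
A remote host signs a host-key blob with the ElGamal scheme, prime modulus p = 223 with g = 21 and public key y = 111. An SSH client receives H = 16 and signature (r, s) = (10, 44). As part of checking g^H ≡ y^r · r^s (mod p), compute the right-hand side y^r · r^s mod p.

Squares mod 223: 111^1≡111, 111^2≡56, 111^4≡14, 111^8≡196
10 = 8 + 2, so 111^10 ≡ 196·56 ≡ 49 (mod 223)
Squares mod 223: 10^1≡10, 10^2≡100, 10^4≡188, 10^8≡110, 10^16≡58, 10^32≡19
44 = 32 + 8 + 4, so 10^44 ≡ 19·110·188 ≡ 217 (mod 223)
y^r · r^s ≡ 49·217 = 10633 ≡ 152 (mod 223)

152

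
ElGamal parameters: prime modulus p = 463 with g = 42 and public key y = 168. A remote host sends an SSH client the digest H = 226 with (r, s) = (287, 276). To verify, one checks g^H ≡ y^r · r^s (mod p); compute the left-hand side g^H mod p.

42^2 = 1764 ≡ 375
42^4 ≡ 375^2 = 140625 ≡ 336
42^8 ≡ 336^2 = 112896 ≡ 387
42^16 ≡ 387^2 = 149769 ≡ 220
42^32 ≡ 220^2 = 48400 ≡ 248
42^64 ≡ 248^2 = 61504 ≡ 388
42^128 ≡ 388^2 = 150544 ≡ 69
226 = 128 + 64 + 32 + 2, so 42^226 ≡ 69·388·248·375 ≡ 73 (mod 463)

73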